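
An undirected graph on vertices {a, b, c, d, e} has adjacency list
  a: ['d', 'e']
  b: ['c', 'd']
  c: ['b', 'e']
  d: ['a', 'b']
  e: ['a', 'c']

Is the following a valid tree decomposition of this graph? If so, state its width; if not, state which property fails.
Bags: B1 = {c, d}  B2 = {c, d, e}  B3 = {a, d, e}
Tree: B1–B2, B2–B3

A tree decomposition must satisfy three properties: every vertex lies in some bag; for every edge, both endpoints lie together in some bag; and for every vertex, the bags containing it form a connected subtree. Here vertex b appears in no bag, so the decomposition is invalid.

No — vertex b appears in no bag.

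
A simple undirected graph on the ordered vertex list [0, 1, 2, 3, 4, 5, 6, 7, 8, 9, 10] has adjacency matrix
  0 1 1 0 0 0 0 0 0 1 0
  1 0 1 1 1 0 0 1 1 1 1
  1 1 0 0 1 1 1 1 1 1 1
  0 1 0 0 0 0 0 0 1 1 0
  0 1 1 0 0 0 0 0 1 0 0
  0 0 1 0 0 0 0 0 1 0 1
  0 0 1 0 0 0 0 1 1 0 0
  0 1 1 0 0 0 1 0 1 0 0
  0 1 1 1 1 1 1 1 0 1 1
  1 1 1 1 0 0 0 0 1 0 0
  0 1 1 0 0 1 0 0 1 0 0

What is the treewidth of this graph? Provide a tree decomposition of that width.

Every bag has size at most 4, so the width is 4 − 1 = 3 and tw(G) ≤ 3. For the lower bound, the 4 vertices {0, 1, 2, 9} are pairwise adjacent, and any tree decomposition puts a clique entirely inside one bag — forcing width ≥ 3. Combining the bounds, tw(G) = 3.

Treewidth 3.
One optimal decomposition is:
Bags: B1 = {1, 2, 8, 9}  B2 = {1, 2, 4, 8}  B3 = {0, 1, 2, 9}  B4 = {1, 2, 7, 8}  B5 = {1, 2, 8, 10}  B6 = {1, 3, 8, 9}  B7 = {2, 6, 7, 8}  B8 = {2, 5, 8, 10}
Tree: B1–B2, B1–B3, B1–B4, B2–B5, B1–B6, B4–B7, B5–B8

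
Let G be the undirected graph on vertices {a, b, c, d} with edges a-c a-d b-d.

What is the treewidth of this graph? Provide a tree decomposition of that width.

Each bag holds 2 vertices, so the decomposition has width 1, which upper-bounds the treewidth. Since G has at least one edge (e.g. d–b), it is not an edgeless graph, so tw(G) ≥ 1. Therefore the treewidth is 1.

Treewidth 1.
One such decomposition:
Bags: B1 = {b, d}  B2 = {a, d}  B3 = {a, c}
Tree: B1–B2, B2–B3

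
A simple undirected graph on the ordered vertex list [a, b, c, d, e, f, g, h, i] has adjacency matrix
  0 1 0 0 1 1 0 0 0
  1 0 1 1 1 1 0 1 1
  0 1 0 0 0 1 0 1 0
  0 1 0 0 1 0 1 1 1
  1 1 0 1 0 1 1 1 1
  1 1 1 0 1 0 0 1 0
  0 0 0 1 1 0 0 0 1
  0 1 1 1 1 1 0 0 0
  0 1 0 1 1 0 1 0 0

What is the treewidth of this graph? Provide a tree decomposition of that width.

Treewidth 3.
One such decomposition:
Bags: B1 = {b, d, e, i}  B2 = {b, d, e, h}  B3 = {d, e, g, i}  B4 = {b, e, f, h}  B5 = {a, b, e, f}  B6 = {b, c, f, h}
Tree: B1–B2, B1–B3, B2–B4, B4–B5, B4–B6

The largest bag has 4 vertices, giving width 3; this decomposition certifies tw(G) ≤ 3. For the lower bound, the 4 vertices {d, e, g, i} are pairwise adjacent, and any tree decomposition puts a clique entirely inside one bag — forcing width ≥ 3. Therefore the treewidth is 3.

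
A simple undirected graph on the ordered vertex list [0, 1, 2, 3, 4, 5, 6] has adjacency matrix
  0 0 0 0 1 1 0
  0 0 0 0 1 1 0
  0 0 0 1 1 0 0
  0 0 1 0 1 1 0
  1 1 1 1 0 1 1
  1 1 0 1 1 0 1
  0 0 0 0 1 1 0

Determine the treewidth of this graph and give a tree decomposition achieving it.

Every bag has size at most 3, so the width is 3 − 1 = 2 and tw(G) ≤ 2. On the other hand G contains the 3-clique {2, 3, 4}. A clique must lie in a single bag of any decomposition, so no decomposition can have width below 2. The upper and lower bounds meet at 2, so that is the treewidth.

Treewidth 2.
One such decomposition:
Bags: B1 = {3, 4, 5}  B2 = {0, 4, 5}  B3 = {4, 5, 6}  B4 = {1, 4, 5}  B5 = {2, 3, 4}
Tree: B1–B2, B1–B3, B1–B4, B1–B5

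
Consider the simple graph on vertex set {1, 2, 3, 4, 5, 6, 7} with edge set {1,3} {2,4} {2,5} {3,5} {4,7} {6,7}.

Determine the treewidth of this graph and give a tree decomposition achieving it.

Every bag has size at most 2, so the width is 2 − 1 = 1 and tw(G) ≤ 1. G has an edge, so its treewidth is at least 1. Therefore the treewidth is 1.

Treewidth 1.
One such decomposition:
Bags: B1 = {1, 3}  B2 = {3, 5}  B3 = {2, 5}  B4 = {2, 4}  B5 = {4, 7}  B6 = {6, 7}
Tree: B1–B2, B2–B3, B3–B4, B4–B5, B5–B6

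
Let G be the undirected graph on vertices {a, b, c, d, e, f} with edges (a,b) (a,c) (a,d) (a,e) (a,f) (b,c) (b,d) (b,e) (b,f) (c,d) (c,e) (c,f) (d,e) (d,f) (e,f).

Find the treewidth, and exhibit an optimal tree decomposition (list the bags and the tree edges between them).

With just one bag of size 6, the width is 6 − 1 = 5, so tw(G) ≤ 5. For the lower bound, the 6 vertices {a, b, c, d, e, f} are pairwise adjacent, and any tree decomposition puts a clique entirely inside one bag — forcing width ≥ 5. The upper and lower bounds meet at 5, so that is the treewidth.

Treewidth 5.
One such decomposition:
Bags: B1 = {a, b, c, d, e, f}
Tree: (single bag)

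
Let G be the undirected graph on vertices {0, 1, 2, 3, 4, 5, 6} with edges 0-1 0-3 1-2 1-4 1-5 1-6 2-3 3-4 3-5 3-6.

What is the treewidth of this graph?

2

A width-2 tree decomposition is:
Bags: B1 = {1, 3, 4}  B2 = {1, 3, 5}  B3 = {0, 1, 3}  B4 = {1, 3, 6}  B5 = {1, 2, 3}
Tree: B1–B2, B2–B3, B3–B4, B4–B5
Each bag holds 3 vertices, so the decomposition has width 2, which upper-bounds the treewidth. For the lower bound, G contains the cycle 3–4–1–5–3, so G is not a forest; only forests have treewidth ≤ 1, hence tw(G) ≥ 2. Hence tw(G) = 2 exactly.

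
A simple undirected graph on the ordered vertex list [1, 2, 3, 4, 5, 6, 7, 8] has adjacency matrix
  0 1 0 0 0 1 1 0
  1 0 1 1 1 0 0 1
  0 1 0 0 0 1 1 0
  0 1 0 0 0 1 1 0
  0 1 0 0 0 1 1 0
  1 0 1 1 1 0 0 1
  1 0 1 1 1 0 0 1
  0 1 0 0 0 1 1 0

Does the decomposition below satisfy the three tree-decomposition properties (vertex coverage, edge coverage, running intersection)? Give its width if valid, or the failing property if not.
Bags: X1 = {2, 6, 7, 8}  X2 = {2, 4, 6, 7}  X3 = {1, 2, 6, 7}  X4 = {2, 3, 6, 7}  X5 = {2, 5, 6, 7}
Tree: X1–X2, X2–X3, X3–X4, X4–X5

Every vertex of G appears in some bag (union = {1, 2, 3, 4, 5, 6, 7, 8}); every edge is covered by a bag; and for each vertex v the set of bags containing v is connected in the bag tree. The decomposition is therefore valid. The largest bag has 4 vertices, so the width is 3.

Yes; width 3.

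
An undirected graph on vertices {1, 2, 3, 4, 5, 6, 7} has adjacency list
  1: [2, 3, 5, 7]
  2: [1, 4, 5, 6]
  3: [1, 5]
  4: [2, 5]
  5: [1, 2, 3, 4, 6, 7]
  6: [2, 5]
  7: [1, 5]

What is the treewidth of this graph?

A width-2 tree decomposition is:
Bags: B1 = {1, 3, 5}  B2 = {1, 2, 5}  B3 = {1, 5, 7}  B4 = {2, 5, 6}  B5 = {2, 4, 5}
Tree: B1–B2, B2–B3, B2–B4, B4–B5
Every bag has size at most 3, so the width is 3 − 1 = 2 and tw(G) ≤ 2. On the other hand G contains the 3-clique {1, 2, 5}. A clique must lie in a single bag of any decomposition, so no decomposition can have width below 2. Combining the bounds, tw(G) = 2.

2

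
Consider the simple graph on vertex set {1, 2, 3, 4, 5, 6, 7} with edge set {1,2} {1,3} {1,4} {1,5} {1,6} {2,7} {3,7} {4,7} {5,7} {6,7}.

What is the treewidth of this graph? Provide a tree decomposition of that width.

Every bag has size at most 3, so the width is 3 − 1 = 2 and tw(G) ≤ 2. Since 7–2–1–5–7 is a cycle in G, G is not acyclic. Forests are exactly the graphs of treewidth ≤ 1, so tw(G) ≥ 2. Therefore the treewidth is 2.

Treewidth 2.
One such decomposition:
Bags: B1 = {1, 2, 7}  B2 = {1, 5, 7}  B3 = {1, 6, 7}  B4 = {1, 4, 7}  B5 = {1, 3, 7}
Tree: B1–B2, B2–B3, B3–B4, B4–B5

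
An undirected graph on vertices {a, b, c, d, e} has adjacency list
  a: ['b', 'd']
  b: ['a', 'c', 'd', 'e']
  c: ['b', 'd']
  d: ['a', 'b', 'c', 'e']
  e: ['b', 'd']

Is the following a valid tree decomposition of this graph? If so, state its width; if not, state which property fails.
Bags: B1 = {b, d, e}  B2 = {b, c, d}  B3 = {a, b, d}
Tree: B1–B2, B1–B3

Every vertex of G appears in some bag (union = {a, b, c, d, e}); every edge is covered by a bag; and for each vertex v the set of bags containing v is connected in the bag tree. The decomposition is therefore valid. The largest bag has 3 vertices, so the width is 2.

Yes; width 2.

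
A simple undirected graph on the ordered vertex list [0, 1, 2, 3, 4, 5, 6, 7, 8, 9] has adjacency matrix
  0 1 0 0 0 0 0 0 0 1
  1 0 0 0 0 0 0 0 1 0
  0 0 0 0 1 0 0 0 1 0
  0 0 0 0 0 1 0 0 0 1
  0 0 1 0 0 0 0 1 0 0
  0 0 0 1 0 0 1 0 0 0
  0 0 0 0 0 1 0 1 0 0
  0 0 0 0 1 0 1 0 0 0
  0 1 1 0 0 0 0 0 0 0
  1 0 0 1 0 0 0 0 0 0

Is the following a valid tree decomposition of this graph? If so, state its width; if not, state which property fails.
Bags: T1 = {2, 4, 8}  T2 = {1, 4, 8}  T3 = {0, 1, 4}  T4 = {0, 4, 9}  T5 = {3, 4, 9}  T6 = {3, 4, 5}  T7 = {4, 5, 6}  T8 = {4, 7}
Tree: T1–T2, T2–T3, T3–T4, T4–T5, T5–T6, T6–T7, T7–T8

A tree decomposition must satisfy three properties: every vertex lies in some bag; for every edge, both endpoints lie together in some bag; and for every vertex, the bags containing it form a connected subtree. Here edge (6,7) lies in no bag, so the decomposition is invalid.

No — edge (6,7) lies in no bag.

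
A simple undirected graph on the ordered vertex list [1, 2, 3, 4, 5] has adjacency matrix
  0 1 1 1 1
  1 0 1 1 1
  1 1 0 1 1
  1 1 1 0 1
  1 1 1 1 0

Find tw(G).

4

A width-4 tree decomposition is:
Bags: B1 = {1, 2, 3, 4, 5}
Tree: (single bag)
With just one bag of size 5, the width is 5 − 1 = 4, so tw(G) ≤ 4. Conversely, {1, 2, 3, 4, 5} is a clique of size 5, and the vertices of any clique must share a bag in every tree decomposition; so some bag has ≥ 5 vertices and tw(G) ≥ 4. The upper and lower bounds meet at 4, so that is the treewidth.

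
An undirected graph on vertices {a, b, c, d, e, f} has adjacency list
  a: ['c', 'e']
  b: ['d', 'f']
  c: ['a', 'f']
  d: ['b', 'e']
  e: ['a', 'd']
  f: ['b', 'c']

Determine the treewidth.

2

A width-2 tree decomposition is:
Bags: B1 = {a, c, e}  B2 = {c, e, f}  B3 = {b, e, f}  B4 = {b, d, e}
Tree: B1–B2, B2–B3, B3–B4
The largest bag has 3 vertices, giving width 2; this decomposition certifies tw(G) ≤ 2. For the lower bound, G contains the cycle e–a–c–f–b–d–e, so G is not a forest; only forests have treewidth ≤ 1, hence tw(G) ≥ 2. Therefore the treewidth is 2.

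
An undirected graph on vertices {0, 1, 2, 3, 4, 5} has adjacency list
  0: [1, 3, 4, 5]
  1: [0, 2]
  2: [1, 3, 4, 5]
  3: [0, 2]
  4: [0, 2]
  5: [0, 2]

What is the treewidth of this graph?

A width-2 tree decomposition is:
Bags: B1 = {0, 2, 4}  B2 = {0, 2, 3}  B3 = {0, 2, 5}  B4 = {0, 1, 2}
Tree: B1–B2, B2–B3, B3–B4
The largest bag has 3 vertices, giving width 2; this decomposition certifies tw(G) ≤ 2. The edges 4–0–3–2–4 form a cycle, so G is not a tree and its treewidth is at least 2. Hence tw(G) = 2 exactly.

2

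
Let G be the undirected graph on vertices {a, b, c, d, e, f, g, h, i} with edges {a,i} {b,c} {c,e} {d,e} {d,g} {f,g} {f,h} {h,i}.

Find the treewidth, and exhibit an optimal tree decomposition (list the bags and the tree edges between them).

Treewidth 1.
One optimal decomposition is:
Bags: B1 = {b, c}  B2 = {c, e}  B3 = {d, e}  B4 = {d, g}  B5 = {f, g}  B6 = {f, h}  B7 = {h, i}  B8 = {a, i}
Tree: B1–B2, B2–B3, B3–B4, B4–B5, B5–B6, B6–B7, B7–B8

Each bag holds 2 vertices, so the decomposition has width 1, which upper-bounds the treewidth. Since G has at least one edge (e.g. b–c), it is not an edgeless graph, so tw(G) ≥ 1. Therefore the treewidth is 1.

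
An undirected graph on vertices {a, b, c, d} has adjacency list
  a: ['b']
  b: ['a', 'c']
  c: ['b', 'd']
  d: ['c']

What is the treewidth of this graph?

A width-1 tree decomposition is:
Bags: B1 = {b, c}  B2 = {a, b}  B3 = {c, d}
Tree: B1–B2, B1–B3
The largest bag has 2 vertices, giving width 1; this decomposition certifies tw(G) ≤ 1. Any graph with an edge has treewidth ≥ 1, and G has the edge b–c. Hence tw(G) = 1 exactly.

1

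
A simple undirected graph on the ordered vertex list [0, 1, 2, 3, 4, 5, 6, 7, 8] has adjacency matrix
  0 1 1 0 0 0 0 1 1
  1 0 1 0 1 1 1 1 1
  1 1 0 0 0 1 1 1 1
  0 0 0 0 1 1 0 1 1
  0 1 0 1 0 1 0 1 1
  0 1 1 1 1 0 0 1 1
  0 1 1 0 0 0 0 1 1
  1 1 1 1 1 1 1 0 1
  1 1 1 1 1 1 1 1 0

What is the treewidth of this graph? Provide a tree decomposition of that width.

Treewidth 4.
One optimal decomposition is:
Bags: B1 = {1, 4, 5, 7, 8}  B2 = {1, 2, 5, 7, 8}  B3 = {3, 4, 5, 7, 8}  B4 = {1, 2, 6, 7, 8}  B5 = {0, 1, 2, 7, 8}
Tree: B1–B2, B1–B3, B2–B4, B2–B5

Each bag holds 5 vertices, so the decomposition has width 4, which upper-bounds the treewidth. Conversely, {0, 1, 2, 7, 8} is a clique of size 5, and the vertices of any clique must share a bag in every tree decomposition; so some bag has ≥ 5 vertices and tw(G) ≥ 4. Hence tw(G) = 4 exactly.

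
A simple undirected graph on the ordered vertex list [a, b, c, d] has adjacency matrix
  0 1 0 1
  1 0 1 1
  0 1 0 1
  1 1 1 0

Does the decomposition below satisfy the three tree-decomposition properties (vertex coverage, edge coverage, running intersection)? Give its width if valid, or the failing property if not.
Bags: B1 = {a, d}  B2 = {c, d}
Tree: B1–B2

A tree decomposition must satisfy three properties: every vertex lies in some bag; for every edge, both endpoints lie together in some bag; and for every vertex, the bags containing it form a connected subtree. Here vertex b appears in no bag, so the decomposition is invalid.

No — vertex b appears in no bag.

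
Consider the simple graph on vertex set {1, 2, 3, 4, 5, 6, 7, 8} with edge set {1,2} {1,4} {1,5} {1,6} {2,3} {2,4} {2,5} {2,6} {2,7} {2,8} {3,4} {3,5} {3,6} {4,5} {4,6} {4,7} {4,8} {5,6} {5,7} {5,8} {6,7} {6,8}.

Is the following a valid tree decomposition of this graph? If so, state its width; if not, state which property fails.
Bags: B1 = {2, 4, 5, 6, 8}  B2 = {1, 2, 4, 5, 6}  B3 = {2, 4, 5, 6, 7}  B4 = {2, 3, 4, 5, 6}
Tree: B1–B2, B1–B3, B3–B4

Yes; width 4.

Vertex coverage: the bags together contain {1, 2, 3, 4, 5, 6, 7, 8}, the full vertex set. Edge coverage: each edge of G has both endpoints in at least one bag. Running intersection: for every vertex, the bags containing it form a connected subtree. All three properties hold, so this is a valid tree decomposition of width max|bag| − 1 = 4, and hence tw(G) ≤ 4.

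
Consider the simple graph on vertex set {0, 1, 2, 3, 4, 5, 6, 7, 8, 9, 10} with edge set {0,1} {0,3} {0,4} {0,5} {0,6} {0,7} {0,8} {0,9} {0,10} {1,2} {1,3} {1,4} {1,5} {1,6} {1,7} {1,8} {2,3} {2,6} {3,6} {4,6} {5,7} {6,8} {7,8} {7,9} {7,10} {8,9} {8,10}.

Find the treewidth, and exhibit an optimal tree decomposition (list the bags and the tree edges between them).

Every bag has size at most 4, so the width is 4 − 1 = 3 and tw(G) ≤ 3. Conversely, {0, 1, 5, 7} is a clique of size 4, and the vertices of any clique must share a bag in every tree decomposition; so some bag has ≥ 4 vertices and tw(G) ≥ 3. Combining the bounds, tw(G) = 3.

Treewidth 3.
Bags: B1 = {0, 1, 4, 6}  B2 = {0, 1, 6, 8}  B3 = {0, 1, 7, 8}  B4 = {0, 1, 3, 6}  B5 = {0, 7, 8, 10}  B6 = {1, 2, 3, 6}  B7 = {0, 1, 5, 7}  B8 = {0, 7, 8, 9}
Tree: B1–B2, B2–B3, B1–B4, B3–B5, B4–B6, B3–B7, B3–B8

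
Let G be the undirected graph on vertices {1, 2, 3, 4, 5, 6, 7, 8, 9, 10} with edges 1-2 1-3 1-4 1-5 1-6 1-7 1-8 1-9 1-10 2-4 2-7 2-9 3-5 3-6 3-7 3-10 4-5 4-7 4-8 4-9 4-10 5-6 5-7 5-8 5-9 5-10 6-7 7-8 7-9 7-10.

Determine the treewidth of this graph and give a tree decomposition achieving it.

Treewidth 4.
One such decomposition:
Bags: B1 = {1, 4, 5, 7, 8}  B2 = {1, 4, 5, 7, 10}  B3 = {1, 3, 5, 7, 10}  B4 = {1, 3, 5, 6, 7}  B5 = {1, 4, 5, 7, 9}  B6 = {1, 2, 4, 7, 9}
Tree: B1–B2, B2–B3, B3–B4, B1–B5, B5–B6

The largest bag has 5 vertices, giving width 4; this decomposition certifies tw(G) ≤ 4. On the other hand G contains the 5-clique {1, 2, 4, 7, 9}. A clique must lie in a single bag of any decomposition, so no decomposition can have width below 4. The upper and lower bounds meet at 4, so that is the treewidth.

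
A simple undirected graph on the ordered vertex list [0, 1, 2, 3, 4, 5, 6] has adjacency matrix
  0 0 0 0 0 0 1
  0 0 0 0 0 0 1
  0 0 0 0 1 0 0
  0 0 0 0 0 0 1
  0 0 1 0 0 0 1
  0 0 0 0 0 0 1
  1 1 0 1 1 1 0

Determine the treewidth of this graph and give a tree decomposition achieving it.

Every bag has size at most 2, so the width is 2 − 1 = 1 and tw(G) ≤ 1. Since G has at least one edge (e.g. 6–4), it is not an edgeless graph, so tw(G) ≥ 1. Hence tw(G) = 1 exactly.

Treewidth 1.
Bags: B1 = {4, 6}  B2 = {3, 6}  B3 = {2, 4}  B4 = {1, 6}  B5 = {0, 6}  B6 = {5, 6}
Tree: B1–B2, B1–B3, B2–B4, B2–B5, B1–B6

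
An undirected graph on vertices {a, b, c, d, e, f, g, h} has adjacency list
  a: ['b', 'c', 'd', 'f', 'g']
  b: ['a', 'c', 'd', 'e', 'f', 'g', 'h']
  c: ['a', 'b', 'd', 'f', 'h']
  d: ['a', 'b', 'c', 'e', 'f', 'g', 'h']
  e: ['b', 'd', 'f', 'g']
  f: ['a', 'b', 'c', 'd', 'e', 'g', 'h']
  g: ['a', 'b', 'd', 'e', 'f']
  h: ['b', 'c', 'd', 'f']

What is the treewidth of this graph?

4

A width-4 tree decomposition is:
Bags: B1 = {a, b, d, f, g}  B2 = {b, d, e, f, g}  B3 = {a, b, c, d, f}  B4 = {b, c, d, f, h}
Tree: B1–B2, B1–B3, B3–B4
Every bag has size at most 5, so the width is 5 − 1 = 4 and tw(G) ≤ 4. Conversely, {b, d, e, f, g} is a clique of size 5, and the vertices of any clique must share a bag in every tree decomposition; so some bag has ≥ 5 vertices and tw(G) ≥ 4. Hence tw(G) = 4 exactly.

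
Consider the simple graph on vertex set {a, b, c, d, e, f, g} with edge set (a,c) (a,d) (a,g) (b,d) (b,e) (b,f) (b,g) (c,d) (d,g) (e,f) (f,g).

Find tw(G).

2

A width-2 tree decomposition is:
Bags: B1 = {b, e, f}  B2 = {b, f, g}  B3 = {b, d, g}  B4 = {a, d, g}  B5 = {a, c, d}
Tree: B1–B2, B2–B3, B3–B4, B4–B5
The largest bag has 3 vertices, giving width 2; this decomposition certifies tw(G) ≤ 2. Conversely, {a, d, g} is a clique of size 3, and the vertices of any clique must share a bag in every tree decomposition; so some bag has ≥ 3 vertices and tw(G) ≥ 2. The upper and lower bounds meet at 2, so that is the treewidth.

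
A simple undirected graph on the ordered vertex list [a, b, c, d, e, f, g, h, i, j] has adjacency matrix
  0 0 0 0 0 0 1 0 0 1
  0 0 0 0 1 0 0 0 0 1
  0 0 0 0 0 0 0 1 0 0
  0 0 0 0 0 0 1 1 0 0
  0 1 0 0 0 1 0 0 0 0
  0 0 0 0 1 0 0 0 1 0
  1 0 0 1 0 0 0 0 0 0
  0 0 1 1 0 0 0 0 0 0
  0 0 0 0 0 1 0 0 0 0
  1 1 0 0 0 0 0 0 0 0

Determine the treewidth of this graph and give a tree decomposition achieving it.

Treewidth 1.
One optimal decomposition is:
Bags: B1 = {f, i}  B2 = {e, f}  B3 = {b, e}  B4 = {b, j}  B5 = {a, j}  B6 = {a, g}  B7 = {d, g}  B8 = {d, h}  B9 = {c, h}
Tree: B1–B2, B2–B3, B3–B4, B4–B5, B5–B6, B6–B7, B7–B8, B8–B9

The largest bag has 2 vertices, giving width 1; this decomposition certifies tw(G) ≤ 1. G has an edge, so its treewidth is at least 1. Therefore the treewidth is 1.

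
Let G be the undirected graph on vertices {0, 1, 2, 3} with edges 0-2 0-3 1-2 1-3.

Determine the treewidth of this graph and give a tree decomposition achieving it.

Every bag has size at most 3, so the width is 3 − 1 = 2 and tw(G) ≤ 2. Since 3–1–2–0–3 is a cycle in G, G is not acyclic. Forests are exactly the graphs of treewidth ≤ 1, so tw(G) ≥ 2. The upper and lower bounds meet at 2, so that is the treewidth.

Treewidth 2.
Bags: B1 = {1, 2, 3}  B2 = {0, 2, 3}
Tree: B1–B2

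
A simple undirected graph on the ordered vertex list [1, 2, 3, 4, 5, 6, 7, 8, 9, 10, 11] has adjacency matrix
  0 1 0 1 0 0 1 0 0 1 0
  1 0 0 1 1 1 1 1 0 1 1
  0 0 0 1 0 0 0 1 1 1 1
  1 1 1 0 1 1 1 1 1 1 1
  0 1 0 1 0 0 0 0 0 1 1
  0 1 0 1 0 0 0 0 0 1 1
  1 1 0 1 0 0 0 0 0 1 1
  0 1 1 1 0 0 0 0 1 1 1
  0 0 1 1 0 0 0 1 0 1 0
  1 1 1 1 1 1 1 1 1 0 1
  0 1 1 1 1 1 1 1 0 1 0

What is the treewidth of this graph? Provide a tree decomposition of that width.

Each bag holds 5 vertices, so the decomposition has width 4, which upper-bounds the treewidth. On the other hand G contains the 5-clique {3, 4, 8, 9, 10}. A clique must lie in a single bag of any decomposition, so no decomposition can have width below 4. Hence tw(G) = 4 exactly.

Treewidth 4.
Bags: B1 = {2, 4, 8, 10, 11}  B2 = {2, 4, 7, 10, 11}  B3 = {2, 4, 6, 10, 11}  B4 = {3, 4, 8, 10, 11}  B5 = {3, 4, 8, 9, 10}  B6 = {2, 4, 5, 10, 11}  B7 = {1, 2, 4, 7, 10}
Tree: B1–B2, B2–B3, B1–B4, B4–B5, B2–B6, B2–B7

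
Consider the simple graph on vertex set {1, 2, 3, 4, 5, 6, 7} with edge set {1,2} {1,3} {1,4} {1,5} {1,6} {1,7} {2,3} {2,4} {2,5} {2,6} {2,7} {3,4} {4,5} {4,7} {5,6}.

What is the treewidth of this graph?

3

A width-3 tree decomposition is:
Bags: B1 = {1, 2, 3, 4}  B2 = {1, 2, 4, 7}  B3 = {1, 2, 4, 5}  B4 = {1, 2, 5, 6}
Tree: B1–B2, B1–B3, B3–B4
Every bag has size at most 4, so the width is 4 − 1 = 3 and tw(G) ≤ 3. On the other hand G contains the 4-clique {1, 2, 3, 4}. A clique must lie in a single bag of any decomposition, so no decomposition can have width below 3. Therefore the treewidth is 3.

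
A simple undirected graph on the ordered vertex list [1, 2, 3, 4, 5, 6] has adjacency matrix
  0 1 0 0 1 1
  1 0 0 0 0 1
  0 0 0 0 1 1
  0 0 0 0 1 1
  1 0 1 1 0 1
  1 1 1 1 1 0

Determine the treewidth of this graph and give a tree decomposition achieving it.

Treewidth 2.
One such decomposition:
Bags: B1 = {1, 5, 6}  B2 = {1, 2, 6}  B3 = {4, 5, 6}  B4 = {3, 5, 6}
Tree: B1–B2, B1–B3, B3–B4

The largest bag has 3 vertices, giving width 2; this decomposition certifies tw(G) ≤ 2. On the other hand G contains the 3-clique {1, 2, 6}. A clique must lie in a single bag of any decomposition, so no decomposition can have width below 2. Therefore the treewidth is 2.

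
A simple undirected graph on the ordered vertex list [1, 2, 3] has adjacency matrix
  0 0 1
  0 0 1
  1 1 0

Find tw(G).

A width-1 tree decomposition is:
Bags: B1 = {1, 3}  B2 = {2, 3}
Tree: B1–B2
Each bag holds 2 vertices, so the decomposition has width 1, which upper-bounds the treewidth. G has an edge, so its treewidth is at least 1. Therefore the treewidth is 1.

1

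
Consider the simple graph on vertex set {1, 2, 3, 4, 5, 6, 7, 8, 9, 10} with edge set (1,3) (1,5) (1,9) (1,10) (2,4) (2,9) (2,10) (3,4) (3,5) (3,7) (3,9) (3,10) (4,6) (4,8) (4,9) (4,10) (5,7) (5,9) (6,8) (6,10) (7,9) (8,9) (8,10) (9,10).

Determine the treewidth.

A width-3 tree decomposition is:
Bags: B1 = {4, 8, 9, 10}  B2 = {3, 4, 9, 10}  B3 = {1, 3, 9, 10}  B4 = {1, 3, 5, 9}  B5 = {2, 4, 9, 10}  B6 = {3, 5, 7, 9}  B7 = {4, 6, 8, 10}
Tree: B1–B2, B2–B3, B3–B4, B2–B5, B4–B6, B1–B7
Every bag has size at most 4, so the width is 4 − 1 = 3 and tw(G) ≤ 3. For the lower bound, the 4 vertices {4, 8, 9, 10} are pairwise adjacent, and any tree decomposition puts a clique entirely inside one bag — forcing width ≥ 3. Therefore the treewidth is 3.

3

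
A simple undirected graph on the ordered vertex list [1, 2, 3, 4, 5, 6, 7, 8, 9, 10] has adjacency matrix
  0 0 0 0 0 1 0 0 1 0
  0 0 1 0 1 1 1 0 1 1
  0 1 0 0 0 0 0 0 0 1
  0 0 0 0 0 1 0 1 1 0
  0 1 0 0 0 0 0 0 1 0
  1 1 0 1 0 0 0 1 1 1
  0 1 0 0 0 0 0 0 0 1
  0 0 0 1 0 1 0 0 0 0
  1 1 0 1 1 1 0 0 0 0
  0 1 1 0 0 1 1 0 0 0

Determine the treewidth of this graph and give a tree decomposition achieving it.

Every bag has size at most 3, so the width is 3 − 1 = 2 and tw(G) ≤ 2. On the other hand G contains the 3-clique {4, 6, 8}. A clique must lie in a single bag of any decomposition, so no decomposition can have width below 2. Combining the bounds, tw(G) = 2.

Treewidth 2.
One optimal decomposition is:
Bags: B1 = {2, 6, 9}  B2 = {2, 6, 10}  B3 = {4, 6, 9}  B4 = {2, 5, 9}  B5 = {2, 3, 10}  B6 = {2, 7, 10}  B7 = {4, 6, 8}  B8 = {1, 6, 9}
Tree: B1–B2, B1–B3, B1–B4, B2–B5, B2–B6, B3–B7, B1–B8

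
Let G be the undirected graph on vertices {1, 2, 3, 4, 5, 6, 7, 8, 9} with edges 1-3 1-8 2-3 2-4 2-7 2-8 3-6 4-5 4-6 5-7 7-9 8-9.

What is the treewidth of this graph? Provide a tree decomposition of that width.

Treewidth 3.
One such decomposition:
Bags: B1 = {3, 4, 5, 6}  B2 = {2, 3, 4, 5}  B3 = {2, 3, 5, 7}  B4 = {1, 2, 3, 7}  B5 = {1, 2, 7, 8}  B6 = {1, 7, 8, 9}
Tree: B1–B2, B2–B3, B3–B4, B4–B5, B5–B6

Every bag has size at most 4, so the width is 4 − 1 = 3 and tw(G) ≤ 3. For the lower bound: the 4 vertex sets {4,5,6}, {3}, {2}, {1,7,8,9} are disjoint, each induces a connected subgraph, and every pair is joined by at least one edge of G. Contracting each set to a single vertex therefore yields K_{4} as a minor, and since treewidth is minor-monotone, tw(G) ≥ tw(K_{4}) = 3. Therefore the treewidth is 3.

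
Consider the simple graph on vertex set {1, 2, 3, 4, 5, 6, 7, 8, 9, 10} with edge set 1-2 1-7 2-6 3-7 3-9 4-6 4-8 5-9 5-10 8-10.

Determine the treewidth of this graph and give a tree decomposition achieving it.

Treewidth 2.
Bags: B1 = {5, 8, 10}  B2 = {5, 8, 9}  B3 = {3, 8, 9}  B4 = {3, 7, 8}  B5 = {1, 7, 8}  B6 = {1, 2, 8}  B7 = {2, 6, 8}  B8 = {4, 6, 8}
Tree: B1–B2, B2–B3, B3–B4, B4–B5, B5–B6, B6–B7, B7–B8

Every bag has size at most 3, so the width is 3 − 1 = 2 and tw(G) ≤ 2. For the lower bound, G contains the cycle 8–10–5–9–3–7–1–2–6–4–8, so G is not a forest; only forests have treewidth ≤ 1, hence tw(G) ≥ 2. Combining the bounds, tw(G) = 2.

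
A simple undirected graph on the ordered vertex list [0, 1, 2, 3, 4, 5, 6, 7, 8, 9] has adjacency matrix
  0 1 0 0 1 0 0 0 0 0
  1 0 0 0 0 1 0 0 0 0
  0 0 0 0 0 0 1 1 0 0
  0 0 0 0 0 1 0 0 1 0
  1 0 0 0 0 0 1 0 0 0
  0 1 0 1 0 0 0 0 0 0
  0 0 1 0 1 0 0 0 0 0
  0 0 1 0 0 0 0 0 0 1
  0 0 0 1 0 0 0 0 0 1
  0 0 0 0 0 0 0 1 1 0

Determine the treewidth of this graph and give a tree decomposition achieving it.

The largest bag has 3 vertices, giving width 2; this decomposition certifies tw(G) ≤ 2. Since 1–0–4–6–2–7–9–8–3–5–1 is a cycle in G, G is not acyclic. Forests are exactly the graphs of treewidth ≤ 1, so tw(G) ≥ 2. Combining the bounds, tw(G) = 2.

Treewidth 2.
One optimal decomposition is:
Bags: B1 = {0, 1, 4}  B2 = {1, 4, 6}  B3 = {1, 2, 6}  B4 = {1, 2, 7}  B5 = {1, 7, 9}  B6 = {1, 8, 9}  B7 = {1, 3, 8}  B8 = {1, 3, 5}
Tree: B1–B2, B2–B3, B3–B4, B4–B5, B5–B6, B6–B7, B7–B8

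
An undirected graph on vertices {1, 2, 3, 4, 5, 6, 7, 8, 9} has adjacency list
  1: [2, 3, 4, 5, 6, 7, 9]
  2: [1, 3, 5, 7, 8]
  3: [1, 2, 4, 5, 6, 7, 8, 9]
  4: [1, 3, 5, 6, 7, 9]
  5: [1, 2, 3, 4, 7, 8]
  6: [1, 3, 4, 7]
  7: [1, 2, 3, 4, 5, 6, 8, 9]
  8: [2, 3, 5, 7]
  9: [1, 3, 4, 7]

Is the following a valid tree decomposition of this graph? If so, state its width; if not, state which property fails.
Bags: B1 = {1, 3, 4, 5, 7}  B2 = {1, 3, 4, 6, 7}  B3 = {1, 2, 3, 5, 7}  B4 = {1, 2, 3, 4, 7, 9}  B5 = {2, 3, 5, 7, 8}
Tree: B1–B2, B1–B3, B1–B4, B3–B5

A tree decomposition must satisfy three properties: every vertex lies in some bag; for every edge, both endpoints lie together in some bag; and for every vertex, the bags containing it form a connected subtree. Here bags containing vertex 2 are not connected in the tree, so the decomposition is invalid.

No — bags containing vertex 2 are not connected in the tree.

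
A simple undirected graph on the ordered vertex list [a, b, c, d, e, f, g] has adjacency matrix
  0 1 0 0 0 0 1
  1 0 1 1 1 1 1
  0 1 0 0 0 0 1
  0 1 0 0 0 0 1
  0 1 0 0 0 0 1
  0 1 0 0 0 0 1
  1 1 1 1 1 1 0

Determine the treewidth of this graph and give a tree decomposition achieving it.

Every bag has size at most 3, so the width is 3 − 1 = 2 and tw(G) ≤ 2. For the lower bound, the 3 vertices {b, d, g} are pairwise adjacent, and any tree decomposition puts a clique entirely inside one bag — forcing width ≥ 2. Combining the bounds, tw(G) = 2.

Treewidth 2.
One such decomposition:
Bags: B1 = {b, f, g}  B2 = {a, b, g}  B3 = {b, d, g}  B4 = {b, e, g}  B5 = {b, c, g}
Tree: B1–B2, B2–B3, B1–B4, B3–B5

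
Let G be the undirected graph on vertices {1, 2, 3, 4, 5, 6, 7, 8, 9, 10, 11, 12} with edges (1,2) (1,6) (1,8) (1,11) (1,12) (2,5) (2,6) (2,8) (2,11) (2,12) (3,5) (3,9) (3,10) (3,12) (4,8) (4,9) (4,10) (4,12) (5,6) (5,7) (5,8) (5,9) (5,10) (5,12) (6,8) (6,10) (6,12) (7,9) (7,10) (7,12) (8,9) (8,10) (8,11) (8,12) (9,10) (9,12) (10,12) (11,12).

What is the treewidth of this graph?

A width-4 tree decomposition is:
Bags: B1 = {4, 8, 9, 10, 12}  B2 = {5, 8, 9, 10, 12}  B3 = {3, 5, 9, 10, 12}  B4 = {5, 6, 8, 10, 12}  B5 = {2, 5, 6, 8, 12}  B6 = {1, 2, 6, 8, 12}  B7 = {1, 2, 8, 11, 12}  B8 = {5, 7, 9, 10, 12}
Tree: B1–B2, B2–B3, B2–B4, B4–B5, B5–B6, B6–B7, B3–B8
Every bag has size at most 5, so the width is 5 − 1 = 4 and tw(G) ≤ 4. On the other hand G contains the 5-clique {4, 8, 9, 10, 12}. A clique must lie in a single bag of any decomposition, so no decomposition can have width below 4. The upper and lower bounds meet at 4, so that is the treewidth.

4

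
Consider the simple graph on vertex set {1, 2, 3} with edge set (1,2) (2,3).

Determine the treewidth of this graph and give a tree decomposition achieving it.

Treewidth 1.
One optimal decomposition is:
Bags: B1 = {1, 2}  B2 = {2, 3}
Tree: B1–B2

Every bag has size at most 2, so the width is 2 − 1 = 1 and tw(G) ≤ 1. G has an edge, so its treewidth is at least 1. The upper and lower bounds meet at 1, so that is the treewidth.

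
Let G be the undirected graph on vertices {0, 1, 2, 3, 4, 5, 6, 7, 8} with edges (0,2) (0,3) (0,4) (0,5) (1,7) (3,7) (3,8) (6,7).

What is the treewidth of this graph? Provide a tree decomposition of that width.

The largest bag has 2 vertices, giving width 1; this decomposition certifies tw(G) ≤ 1. G has an edge, so its treewidth is at least 1. Combining the bounds, tw(G) = 1.

Treewidth 1.
One such decomposition:
Bags: B1 = {3, 8}  B2 = {3, 7}  B3 = {1, 7}  B4 = {6, 7}  B5 = {0, 3}  B6 = {0, 5}  B7 = {0, 4}  B8 = {0, 2}
Tree: B1–B2, B2–B3, B3–B4, B2–B5, B5–B6, B6–B7, B6–B8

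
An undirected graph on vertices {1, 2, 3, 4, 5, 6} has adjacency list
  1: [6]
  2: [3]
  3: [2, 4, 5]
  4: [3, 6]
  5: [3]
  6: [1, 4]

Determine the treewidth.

A width-1 tree decomposition is:
Bags: B1 = {4, 6}  B2 = {1, 6}  B3 = {3, 4}  B4 = {2, 3}  B5 = {3, 5}
Tree: B1–B2, B1–B3, B3–B4, B4–B5
The largest bag has 2 vertices, giving width 1; this decomposition certifies tw(G) ≤ 1. Since G has at least one edge (e.g. 6–4), it is not an edgeless graph, so tw(G) ≥ 1. Therefore the treewidth is 1.

1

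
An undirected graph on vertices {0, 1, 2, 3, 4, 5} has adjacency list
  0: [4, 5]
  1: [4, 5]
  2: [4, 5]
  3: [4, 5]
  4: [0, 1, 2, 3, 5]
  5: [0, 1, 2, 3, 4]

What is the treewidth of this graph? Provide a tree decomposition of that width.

Treewidth 2.
One such decomposition:
Bags: B1 = {0, 4, 5}  B2 = {2, 4, 5}  B3 = {1, 4, 5}  B4 = {3, 4, 5}
Tree: B1–B2, B1–B3, B3–B4

Every bag has size at most 3, so the width is 3 − 1 = 2 and tw(G) ≤ 2. Conversely, {0, 4, 5} is a clique of size 3, and the vertices of any clique must share a bag in every tree decomposition; so some bag has ≥ 3 vertices and tw(G) ≥ 2. Hence tw(G) = 2 exactly.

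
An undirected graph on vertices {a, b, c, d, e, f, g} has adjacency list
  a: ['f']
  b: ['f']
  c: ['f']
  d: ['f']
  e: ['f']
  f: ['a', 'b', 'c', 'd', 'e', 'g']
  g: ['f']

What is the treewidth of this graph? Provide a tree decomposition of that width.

The largest bag has 2 vertices, giving width 1; this decomposition certifies tw(G) ≤ 1. Any graph with an edge has treewidth ≥ 1, and G has the edge c–f. Hence tw(G) = 1 exactly.

Treewidth 1.
One optimal decomposition is:
Bags: B1 = {c, f}  B2 = {e, f}  B3 = {d, f}  B4 = {a, f}  B5 = {b, f}  B6 = {f, g}
Tree: B1–B2, B1–B3, B2–B4, B2–B5, B3–B6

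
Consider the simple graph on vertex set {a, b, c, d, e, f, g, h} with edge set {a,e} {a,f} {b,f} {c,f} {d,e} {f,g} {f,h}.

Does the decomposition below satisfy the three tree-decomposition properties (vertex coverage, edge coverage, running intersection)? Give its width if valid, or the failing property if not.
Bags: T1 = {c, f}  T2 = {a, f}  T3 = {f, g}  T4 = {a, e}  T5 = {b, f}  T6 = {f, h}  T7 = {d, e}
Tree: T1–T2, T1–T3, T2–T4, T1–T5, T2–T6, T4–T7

Vertex coverage: the bags together contain {a, b, c, d, e, f, g, h}, the full vertex set. Edge coverage: each edge of G has both endpoints in at least one bag. Running intersection: for every vertex, the bags containing it form a connected subtree. All three properties hold, so this is a valid tree decomposition of width max|bag| − 1 = 1, and hence tw(G) ≤ 1.

Yes; width 1.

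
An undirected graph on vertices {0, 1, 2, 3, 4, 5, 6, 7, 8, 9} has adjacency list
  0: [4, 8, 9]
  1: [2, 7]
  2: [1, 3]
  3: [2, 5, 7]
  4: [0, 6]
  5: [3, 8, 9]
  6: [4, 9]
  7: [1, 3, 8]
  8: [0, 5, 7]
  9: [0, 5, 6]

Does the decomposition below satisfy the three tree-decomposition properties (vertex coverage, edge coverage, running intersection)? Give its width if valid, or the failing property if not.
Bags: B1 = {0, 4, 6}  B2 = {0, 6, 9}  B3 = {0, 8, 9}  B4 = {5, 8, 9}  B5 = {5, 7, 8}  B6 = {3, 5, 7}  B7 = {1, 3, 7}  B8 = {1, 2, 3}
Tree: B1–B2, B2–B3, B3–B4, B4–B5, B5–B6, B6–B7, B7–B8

Yes; width 2.

Checking the three conditions: (i) the bags cover all of {0, 1, 2, 3, 4, 5, 6, 7, 8, 9}; (ii) for each edge, some bag contains both endpoints; (iii) the bags containing any fixed vertex form a subtree. All hold, so the decomposition is valid with width 3 − 1 = 2.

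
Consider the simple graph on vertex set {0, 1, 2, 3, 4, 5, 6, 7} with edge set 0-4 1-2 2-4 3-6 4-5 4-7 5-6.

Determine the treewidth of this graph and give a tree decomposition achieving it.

The largest bag has 2 vertices, giving width 1; this decomposition certifies tw(G) ≤ 1. Any graph with an edge has treewidth ≥ 1, and G has the edge 4–2. The upper and lower bounds meet at 1, so that is the treewidth.

Treewidth 1.
One optimal decomposition is:
Bags: B1 = {2, 4}  B2 = {0, 4}  B3 = {1, 2}  B4 = {4, 7}  B5 = {4, 5}  B6 = {5, 6}  B7 = {3, 6}
Tree: B1–B2, B1–B3, B1–B4, B1–B5, B5–B6, B6–B7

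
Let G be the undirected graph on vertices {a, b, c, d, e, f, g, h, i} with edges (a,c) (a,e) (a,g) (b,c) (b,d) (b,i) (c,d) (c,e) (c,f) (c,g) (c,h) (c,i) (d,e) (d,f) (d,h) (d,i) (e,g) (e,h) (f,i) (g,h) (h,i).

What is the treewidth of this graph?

A width-3 tree decomposition is:
Bags: B1 = {c, d, e, h}  B2 = {c, e, g, h}  B3 = {c, d, h, i}  B4 = {a, c, e, g}  B5 = {b, c, d, i}  B6 = {c, d, f, i}
Tree: B1–B2, B1–B3, B2–B4, B3–B5, B3–B6
The largest bag has 4 vertices, giving width 3; this decomposition certifies tw(G) ≤ 3. Conversely, {c, d, e, h} is a clique of size 4, and the vertices of any clique must share a bag in every tree decomposition; so some bag has ≥ 4 vertices and tw(G) ≥ 3. Therefore the treewidth is 3.

3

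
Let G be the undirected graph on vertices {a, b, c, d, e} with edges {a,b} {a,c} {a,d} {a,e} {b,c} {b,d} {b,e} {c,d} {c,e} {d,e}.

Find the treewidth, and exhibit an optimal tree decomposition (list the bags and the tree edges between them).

Treewidth 4.
One optimal decomposition is:
Bags: B1 = {a, b, c, d, e}
Tree: (single bag)

A single bag containing all 5 vertices is trivially a valid decomposition of width 4. For the lower bound, the 5 vertices {a, b, c, d, e} are pairwise adjacent, and any tree decomposition puts a clique entirely inside one bag — forcing width ≥ 4. Hence tw(G) = 4 exactly.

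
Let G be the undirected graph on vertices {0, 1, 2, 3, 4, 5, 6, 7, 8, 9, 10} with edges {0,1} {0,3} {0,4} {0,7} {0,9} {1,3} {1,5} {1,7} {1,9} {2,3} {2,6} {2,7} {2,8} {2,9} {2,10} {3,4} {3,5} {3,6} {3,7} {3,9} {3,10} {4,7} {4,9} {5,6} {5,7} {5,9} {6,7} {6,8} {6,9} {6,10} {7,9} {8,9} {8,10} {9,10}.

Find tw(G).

4

A width-4 tree decomposition is:
Bags: B1 = {2, 3, 6, 9, 10}  B2 = {2, 3, 6, 7, 9}  B3 = {3, 5, 6, 7, 9}  B4 = {1, 3, 5, 7, 9}  B5 = {0, 1, 3, 7, 9}  B6 = {2, 6, 8, 9, 10}  B7 = {0, 3, 4, 7, 9}
Tree: B1–B2, B2–B3, B3–B4, B4–B5, B1–B6, B5–B7
The largest bag has 5 vertices, giving width 4; this decomposition certifies tw(G) ≤ 4. On the other hand G contains the 5-clique {2, 6, 8, 9, 10}. A clique must lie in a single bag of any decomposition, so no decomposition can have width below 4. The upper and lower bounds meet at 4, so that is the treewidth.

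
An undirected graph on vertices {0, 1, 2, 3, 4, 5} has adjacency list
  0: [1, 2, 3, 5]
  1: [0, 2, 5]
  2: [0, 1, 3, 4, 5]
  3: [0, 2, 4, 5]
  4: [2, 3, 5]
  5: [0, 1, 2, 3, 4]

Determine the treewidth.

3

A width-3 tree decomposition is:
Bags: B1 = {0, 2, 3, 5}  B2 = {2, 3, 4, 5}  B3 = {0, 1, 2, 5}
Tree: B1–B2, B1–B3
Each bag holds 4 vertices, so the decomposition has width 3, which upper-bounds the treewidth. Conversely, {0, 1, 2, 5} is a clique of size 4, and the vertices of any clique must share a bag in every tree decomposition; so some bag has ≥ 4 vertices and tw(G) ≥ 3. The upper and lower bounds meet at 3, so that is the treewidth.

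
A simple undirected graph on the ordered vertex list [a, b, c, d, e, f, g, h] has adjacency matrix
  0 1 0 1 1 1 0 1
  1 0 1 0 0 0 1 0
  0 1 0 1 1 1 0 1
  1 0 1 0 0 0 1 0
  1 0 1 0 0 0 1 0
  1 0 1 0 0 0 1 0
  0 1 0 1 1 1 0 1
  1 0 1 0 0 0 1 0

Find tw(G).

3

A width-3 tree decomposition is:
Bags: B1 = {a, c, g, h}  B2 = {a, c, f, g}  B3 = {a, c, d, g}  B4 = {a, b, c, g}  B5 = {a, c, e, g}
Tree: B1–B2, B2–B3, B3–B4, B4–B5
Every bag has size at most 4, so the width is 4 − 1 = 3 and tw(G) ≤ 3. For the lower bound: the 4 vertex sets {c,h}, {a,f}, {g}, {d} are disjoint, each induces a connected subgraph, and every pair is joined by at least one edge of G. Contracting each set to a single vertex therefore yields K_{4} as a minor, and since treewidth is minor-monotone, tw(G) ≥ tw(K_{4}) = 3. Hence tw(G) = 3 exactly.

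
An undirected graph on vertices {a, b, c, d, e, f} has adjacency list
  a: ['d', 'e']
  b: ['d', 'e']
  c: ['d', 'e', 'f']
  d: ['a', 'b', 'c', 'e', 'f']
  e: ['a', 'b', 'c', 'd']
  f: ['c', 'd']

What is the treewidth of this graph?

2

A width-2 tree decomposition is:
Bags: B1 = {a, d, e}  B2 = {b, d, e}  B3 = {c, d, e}  B4 = {c, d, f}
Tree: B1–B2, B2–B3, B3–B4
The largest bag has 3 vertices, giving width 2; this decomposition certifies tw(G) ≤ 2. On the other hand G contains the 3-clique {c, d, e}. A clique must lie in a single bag of any decomposition, so no decomposition can have width below 2. Combining the bounds, tw(G) = 2.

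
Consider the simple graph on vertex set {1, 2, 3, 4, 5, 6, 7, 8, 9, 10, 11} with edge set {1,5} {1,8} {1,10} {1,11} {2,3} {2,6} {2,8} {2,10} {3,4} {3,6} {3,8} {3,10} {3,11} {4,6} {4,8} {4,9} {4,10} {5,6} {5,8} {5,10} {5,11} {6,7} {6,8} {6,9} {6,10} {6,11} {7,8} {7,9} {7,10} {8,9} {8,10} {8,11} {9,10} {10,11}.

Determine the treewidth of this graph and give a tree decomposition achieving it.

The largest bag has 5 vertices, giving width 4; this decomposition certifies tw(G) ≤ 4. On the other hand G contains the 5-clique {1, 5, 8, 10, 11}. A clique must lie in a single bag of any decomposition, so no decomposition can have width below 4. Therefore the treewidth is 4.

Treewidth 4.
One such decomposition:
Bags: B1 = {3, 4, 6, 8, 10}  B2 = {3, 6, 8, 10, 11}  B3 = {4, 6, 8, 9, 10}  B4 = {2, 3, 6, 8, 10}  B5 = {5, 6, 8, 10, 11}  B6 = {1, 5, 8, 10, 11}  B7 = {6, 7, 8, 9, 10}
Tree: B1–B2, B1–B3, B2–B4, B2–B5, B5–B6, B3–B7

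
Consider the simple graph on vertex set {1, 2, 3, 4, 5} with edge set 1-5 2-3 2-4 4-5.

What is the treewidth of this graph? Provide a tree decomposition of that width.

Treewidth 1.
Bags: B1 = {2, 3}  B2 = {2, 4}  B3 = {4, 5}  B4 = {1, 5}
Tree: B1–B2, B2–B3, B3–B4

Every bag has size at most 2, so the width is 2 − 1 = 1 and tw(G) ≤ 1. Since G has at least one edge (e.g. 3–2), it is not an edgeless graph, so tw(G) ≥ 1. The upper and lower bounds meet at 1, so that is the treewidth.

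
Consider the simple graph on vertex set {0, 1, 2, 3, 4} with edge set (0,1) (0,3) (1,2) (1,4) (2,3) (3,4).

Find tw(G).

2

A width-2 tree decomposition is:
Bags: B1 = {0, 1, 3}  B2 = {1, 3, 4}  B3 = {1, 2, 3}
Tree: B1–B2, B2–B3
Every bag has size at most 3, so the width is 3 − 1 = 2 and tw(G) ≤ 2. Since 0–1–4–3–0 is a cycle in G, G is not acyclic. Forests are exactly the graphs of treewidth ≤ 1, so tw(G) ≥ 2. Combining the bounds, tw(G) = 2.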